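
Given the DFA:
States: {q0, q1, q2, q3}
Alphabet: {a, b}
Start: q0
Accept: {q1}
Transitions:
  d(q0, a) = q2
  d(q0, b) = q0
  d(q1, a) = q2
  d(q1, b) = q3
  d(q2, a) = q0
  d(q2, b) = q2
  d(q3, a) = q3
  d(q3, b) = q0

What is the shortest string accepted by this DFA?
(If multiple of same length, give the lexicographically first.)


BFS by string length (lex-first path to each state shown):
  len 0: q0<-""
  len 1: q0<-"b", q2<-"a"
  len 2: q0<-"aa", q2<-"ab"
  len 3: q0<-"aab", q2<-"aaa"
  len 4: q0<-"aaaa", q2<-"aaab"
  len 5: q0<-"aaaab", q2<-"aaaaa"
  len 6: q0<-"aaaaaa", q2<-"aaaaab"
  len 7: q0<-"aaaaaab", q2<-"aaaaaaa"
  len 8: q0<-"aaaaaaaa", q2<-"aaaaaaab"

No string accepted (empty language)


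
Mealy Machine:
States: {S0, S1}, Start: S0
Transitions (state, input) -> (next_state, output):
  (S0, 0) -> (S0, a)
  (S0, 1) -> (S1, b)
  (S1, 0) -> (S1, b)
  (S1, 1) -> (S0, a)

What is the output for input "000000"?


Step-by-step:
  (S0, 0) -> (S0, a)
  (S0, 0) -> (S0, a)
  (S0, 0) -> (S0, a)
  (S0, 0) -> (S0, a)
  (S0, 0) -> (S0, a)
  (S0, 0) -> (S0, a)

"aaaaaa"


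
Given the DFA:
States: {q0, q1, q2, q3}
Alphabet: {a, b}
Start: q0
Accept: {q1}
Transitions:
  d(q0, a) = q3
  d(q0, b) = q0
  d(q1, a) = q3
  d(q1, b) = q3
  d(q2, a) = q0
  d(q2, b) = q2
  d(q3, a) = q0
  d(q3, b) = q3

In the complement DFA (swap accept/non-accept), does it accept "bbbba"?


Trace: q0 -> q0 -> q0 -> q0 -> q0 -> q3
Final: q3
Original accept: {q1}
Complement: q3 is not in original accept

Yes, complement accepts (original rejects)


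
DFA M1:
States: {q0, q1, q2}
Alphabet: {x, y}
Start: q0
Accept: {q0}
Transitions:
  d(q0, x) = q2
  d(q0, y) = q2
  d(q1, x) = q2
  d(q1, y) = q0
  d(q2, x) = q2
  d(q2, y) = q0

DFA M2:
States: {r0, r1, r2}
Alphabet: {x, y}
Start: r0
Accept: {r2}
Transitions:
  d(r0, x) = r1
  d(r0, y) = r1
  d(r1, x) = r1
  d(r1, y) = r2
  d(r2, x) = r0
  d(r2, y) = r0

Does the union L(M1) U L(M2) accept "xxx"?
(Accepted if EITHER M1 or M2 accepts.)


M1: final=q2 accepted=False
M2: final=r1 accepted=False

No, union rejects (neither accepts)


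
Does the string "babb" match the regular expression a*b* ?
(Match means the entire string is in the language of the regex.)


|string| = 4; first = 'b'; last = 'b'

No, "babb" does not match a*b*


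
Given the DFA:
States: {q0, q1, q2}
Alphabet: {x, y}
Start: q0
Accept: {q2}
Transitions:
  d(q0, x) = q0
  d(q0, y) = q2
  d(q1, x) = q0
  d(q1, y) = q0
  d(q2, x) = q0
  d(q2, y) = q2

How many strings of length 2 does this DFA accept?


Enumerating all length-2 strings:
  "xx" -> q0 [reject]
  "xy" -> q2 [accept]
  "yx" -> q0 [reject]
  "yy" -> q2 [accept]

2 out of 4


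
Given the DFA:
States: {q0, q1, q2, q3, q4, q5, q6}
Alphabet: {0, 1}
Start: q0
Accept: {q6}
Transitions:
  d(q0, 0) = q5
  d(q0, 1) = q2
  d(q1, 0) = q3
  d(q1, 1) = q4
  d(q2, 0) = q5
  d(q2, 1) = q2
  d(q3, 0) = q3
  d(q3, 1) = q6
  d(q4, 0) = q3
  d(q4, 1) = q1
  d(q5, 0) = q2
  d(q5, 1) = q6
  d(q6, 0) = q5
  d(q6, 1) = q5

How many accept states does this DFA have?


Accept states listed: {q6}
Counting: q6(1)

1


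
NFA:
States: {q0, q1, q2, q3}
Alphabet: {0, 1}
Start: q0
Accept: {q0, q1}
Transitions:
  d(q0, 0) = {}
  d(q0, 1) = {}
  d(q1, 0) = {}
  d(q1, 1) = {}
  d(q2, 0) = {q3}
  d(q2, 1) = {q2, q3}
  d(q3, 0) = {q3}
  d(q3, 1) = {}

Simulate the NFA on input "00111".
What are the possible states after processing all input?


Start: {q0}
  --0--> {}
  --0--> {}
  --1--> {}
  --1--> {}
  --1--> {}

{} (empty set, no valid transitions)


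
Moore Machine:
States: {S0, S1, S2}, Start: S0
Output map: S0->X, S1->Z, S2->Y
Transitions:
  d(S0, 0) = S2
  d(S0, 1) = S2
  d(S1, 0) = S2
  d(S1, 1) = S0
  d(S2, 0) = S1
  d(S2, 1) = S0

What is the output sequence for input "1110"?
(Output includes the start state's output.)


Start: S0 (output X)
  --1--> S2 (output Y)
  --1--> S0 (output X)
  --1--> S2 (output Y)
  --0--> S1 (output Z)

"XYXYZ"


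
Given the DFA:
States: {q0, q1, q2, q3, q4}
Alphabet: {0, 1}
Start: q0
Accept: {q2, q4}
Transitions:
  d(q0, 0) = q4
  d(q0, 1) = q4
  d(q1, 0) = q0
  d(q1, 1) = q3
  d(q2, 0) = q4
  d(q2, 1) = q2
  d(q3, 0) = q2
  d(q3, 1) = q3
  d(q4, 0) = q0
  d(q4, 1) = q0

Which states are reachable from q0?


BFS from q0:
  layer 0: {q0}
  layer 1: {q4}

{q0, q4}


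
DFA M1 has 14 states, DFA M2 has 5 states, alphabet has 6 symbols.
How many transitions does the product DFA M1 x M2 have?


Product DFA has 14 * 5 = 70 states.
Each has 6 transitions: 70 * 6 = 420

420


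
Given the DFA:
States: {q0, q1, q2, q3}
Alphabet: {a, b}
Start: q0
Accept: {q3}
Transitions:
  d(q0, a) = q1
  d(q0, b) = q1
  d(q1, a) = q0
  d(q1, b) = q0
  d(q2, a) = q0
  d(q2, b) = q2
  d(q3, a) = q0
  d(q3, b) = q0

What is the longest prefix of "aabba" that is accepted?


Run the DFA, marking each prefix where the state is accepting:
  "" -> q0 [reject]
  "a" -> q1 [reject]
  "aa" -> q0 [reject]
  "aab" -> q1 [reject]
  "aabb" -> q0 [reject]
  "aabba" -> q1 [reject]

No prefix is accepted


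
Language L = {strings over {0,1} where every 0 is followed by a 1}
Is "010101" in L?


'00' present: False; ends with '0': False

Yes, "010101" is in L


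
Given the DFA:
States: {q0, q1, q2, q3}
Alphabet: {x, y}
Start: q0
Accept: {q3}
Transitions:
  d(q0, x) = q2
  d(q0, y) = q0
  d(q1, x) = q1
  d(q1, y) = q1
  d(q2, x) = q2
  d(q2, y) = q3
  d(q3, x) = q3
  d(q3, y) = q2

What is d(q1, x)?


Looking up transition d(q1, x)

q1


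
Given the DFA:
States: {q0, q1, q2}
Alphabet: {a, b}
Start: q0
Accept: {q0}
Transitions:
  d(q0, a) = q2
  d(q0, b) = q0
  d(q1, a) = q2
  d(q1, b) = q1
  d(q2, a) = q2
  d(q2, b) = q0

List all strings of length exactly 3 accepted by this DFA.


All strings of length 3: 8 total
Accepted: 4

"aab", "abb", "bab", "bbb"


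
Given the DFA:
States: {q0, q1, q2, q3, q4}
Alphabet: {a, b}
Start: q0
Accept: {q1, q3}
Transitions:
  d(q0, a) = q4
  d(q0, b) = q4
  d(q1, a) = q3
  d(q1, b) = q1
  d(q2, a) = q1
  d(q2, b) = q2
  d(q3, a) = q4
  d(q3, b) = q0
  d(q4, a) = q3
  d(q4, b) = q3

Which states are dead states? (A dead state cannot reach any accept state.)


Forward reachability from each state:
  q0 -> reaches accept state q3 (live)
  q1 -> reaches accept state q1 (live)
  q2 -> reaches accept state q1 (live)
  q3 -> reaches accept state q3 (live)
  q4 -> reaches accept state q3 (live)

None (all states can reach an accept state)


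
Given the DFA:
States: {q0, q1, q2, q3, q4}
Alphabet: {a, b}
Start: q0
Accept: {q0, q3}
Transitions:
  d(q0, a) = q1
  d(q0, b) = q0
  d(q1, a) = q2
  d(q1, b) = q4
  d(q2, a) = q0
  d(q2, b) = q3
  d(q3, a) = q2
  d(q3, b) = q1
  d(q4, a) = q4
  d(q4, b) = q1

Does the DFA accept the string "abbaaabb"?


Trace: q0 -> q1 -> q4 -> q1 -> q2 -> q0 -> q1 -> q4 -> q1
Final state: q1
Accept states: {q0, q3}

No, rejected (final state q1 is not an accept state)


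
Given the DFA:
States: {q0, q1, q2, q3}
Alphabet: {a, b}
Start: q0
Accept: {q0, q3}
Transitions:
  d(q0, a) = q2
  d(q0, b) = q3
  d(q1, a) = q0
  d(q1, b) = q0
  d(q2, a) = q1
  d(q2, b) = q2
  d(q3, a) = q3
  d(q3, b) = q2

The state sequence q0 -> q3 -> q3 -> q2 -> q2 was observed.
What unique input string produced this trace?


Trace back each transition to find the symbol:
  q0 --[b]--> q3
  q3 --[a]--> q3
  q3 --[b]--> q2
  q2 --[b]--> q2

"babb"


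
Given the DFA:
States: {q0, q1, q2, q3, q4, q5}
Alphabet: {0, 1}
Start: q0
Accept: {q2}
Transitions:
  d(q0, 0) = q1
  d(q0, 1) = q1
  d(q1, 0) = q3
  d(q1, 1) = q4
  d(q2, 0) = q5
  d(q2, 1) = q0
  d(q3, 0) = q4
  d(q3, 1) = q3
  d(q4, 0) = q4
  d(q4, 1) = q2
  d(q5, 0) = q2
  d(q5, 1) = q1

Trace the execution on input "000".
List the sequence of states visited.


Input: 000
d(q0, 0) = q1
d(q1, 0) = q3
d(q3, 0) = q4


q0 -> q1 -> q3 -> q4


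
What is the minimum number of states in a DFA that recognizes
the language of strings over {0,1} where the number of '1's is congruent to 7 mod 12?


States track (count of '1') mod 12.
Need 12 states: one per remainder 0..11; accept = remainder 7.

12


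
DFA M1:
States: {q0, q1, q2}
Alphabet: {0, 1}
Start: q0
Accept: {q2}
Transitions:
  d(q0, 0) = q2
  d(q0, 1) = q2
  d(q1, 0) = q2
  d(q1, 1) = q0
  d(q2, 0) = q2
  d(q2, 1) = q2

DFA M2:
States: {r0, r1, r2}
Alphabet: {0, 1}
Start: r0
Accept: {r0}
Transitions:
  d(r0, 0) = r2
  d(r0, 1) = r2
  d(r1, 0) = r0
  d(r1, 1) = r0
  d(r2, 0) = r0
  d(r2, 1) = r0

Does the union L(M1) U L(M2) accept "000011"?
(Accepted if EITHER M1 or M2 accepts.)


M1: final=q2 accepted=True
M2: final=r0 accepted=True

Yes, union accepts


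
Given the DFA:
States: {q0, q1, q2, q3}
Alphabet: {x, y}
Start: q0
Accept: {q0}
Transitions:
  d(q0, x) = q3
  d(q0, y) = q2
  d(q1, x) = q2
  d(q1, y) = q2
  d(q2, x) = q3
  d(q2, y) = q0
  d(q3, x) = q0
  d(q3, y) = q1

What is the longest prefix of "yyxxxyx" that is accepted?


Run the DFA, marking each prefix where the state is accepting:
  "" -> q0 [accept]
  "y" -> q2 [reject]
  "yy" -> q0 [accept]
  "yyx" -> q3 [reject]
  "yyxx" -> q0 [accept]
  "yyxxx" -> q3 [reject]
  "yyxxxy" -> q1 [reject]
  "yyxxxyx" -> q2 [reject]

"yyxx"


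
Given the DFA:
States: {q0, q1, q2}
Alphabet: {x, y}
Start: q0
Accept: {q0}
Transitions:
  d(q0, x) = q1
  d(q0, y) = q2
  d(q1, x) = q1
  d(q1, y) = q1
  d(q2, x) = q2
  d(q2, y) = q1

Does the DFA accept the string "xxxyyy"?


Trace: q0 -> q1 -> q1 -> q1 -> q1 -> q1 -> q1
Final state: q1
Accept states: {q0}

No, rejected (final state q1 is not an accept state)


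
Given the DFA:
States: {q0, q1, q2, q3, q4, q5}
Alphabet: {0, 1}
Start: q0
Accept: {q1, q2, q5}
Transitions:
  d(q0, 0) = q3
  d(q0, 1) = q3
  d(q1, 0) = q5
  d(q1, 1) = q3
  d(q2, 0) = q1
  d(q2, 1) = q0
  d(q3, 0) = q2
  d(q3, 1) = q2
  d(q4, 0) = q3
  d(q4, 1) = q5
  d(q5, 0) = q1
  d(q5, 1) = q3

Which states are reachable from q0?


BFS from q0:
  layer 0: {q0}
  layer 1: {q3}
  layer 2: {q2}
  layer 3: {q1}
  layer 4: {q5}

{q0, q1, q2, q3, q5}


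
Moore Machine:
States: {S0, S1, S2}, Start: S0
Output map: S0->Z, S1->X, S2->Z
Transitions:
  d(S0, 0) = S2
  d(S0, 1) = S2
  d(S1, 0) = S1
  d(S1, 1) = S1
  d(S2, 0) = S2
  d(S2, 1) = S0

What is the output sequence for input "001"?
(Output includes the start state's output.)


Start: S0 (output Z)
  --0--> S2 (output Z)
  --0--> S2 (output Z)
  --1--> S0 (output Z)

"ZZZZ"


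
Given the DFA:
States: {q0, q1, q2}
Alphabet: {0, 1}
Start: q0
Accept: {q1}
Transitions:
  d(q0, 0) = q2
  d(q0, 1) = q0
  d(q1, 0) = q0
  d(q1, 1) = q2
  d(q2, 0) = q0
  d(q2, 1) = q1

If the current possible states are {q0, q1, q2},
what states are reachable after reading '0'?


Apply transition on '0' from each current state:
  d(q0, 0) = q2
  d(q1, 0) = q0
  d(q2, 0) = q0

{q0, q2}


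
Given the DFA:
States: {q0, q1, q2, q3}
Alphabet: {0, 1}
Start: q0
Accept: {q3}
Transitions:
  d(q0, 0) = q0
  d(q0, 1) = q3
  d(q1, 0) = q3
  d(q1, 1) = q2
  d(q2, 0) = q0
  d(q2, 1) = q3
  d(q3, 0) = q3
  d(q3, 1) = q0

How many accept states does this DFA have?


Accept states listed: {q3}
Counting: q3(1)

1


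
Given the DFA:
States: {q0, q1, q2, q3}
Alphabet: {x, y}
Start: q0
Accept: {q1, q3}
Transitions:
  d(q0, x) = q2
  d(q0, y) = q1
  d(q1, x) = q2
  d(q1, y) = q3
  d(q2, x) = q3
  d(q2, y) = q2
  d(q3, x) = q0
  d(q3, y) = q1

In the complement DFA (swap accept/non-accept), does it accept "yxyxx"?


Trace: q0 -> q1 -> q2 -> q2 -> q3 -> q0
Final: q0
Original accept: {q1, q3}
Complement: q0 is not in original accept

Yes, complement accepts (original rejects)


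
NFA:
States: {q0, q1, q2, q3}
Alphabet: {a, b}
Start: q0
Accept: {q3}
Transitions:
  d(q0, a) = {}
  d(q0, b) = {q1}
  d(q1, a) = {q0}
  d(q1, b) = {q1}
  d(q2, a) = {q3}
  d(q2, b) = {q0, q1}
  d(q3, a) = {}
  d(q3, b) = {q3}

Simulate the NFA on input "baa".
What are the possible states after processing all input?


Start: {q0}
  --b--> {q1}
  --a--> {q0}
  --a--> {}

{} (empty set, no valid transitions)


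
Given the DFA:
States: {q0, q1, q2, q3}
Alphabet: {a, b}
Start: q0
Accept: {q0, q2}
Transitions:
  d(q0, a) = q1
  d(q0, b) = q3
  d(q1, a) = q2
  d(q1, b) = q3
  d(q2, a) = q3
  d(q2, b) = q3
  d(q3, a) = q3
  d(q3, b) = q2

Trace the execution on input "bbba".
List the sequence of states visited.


Input: bbba
d(q0, b) = q3
d(q3, b) = q2
d(q2, b) = q3
d(q3, a) = q3


q0 -> q3 -> q2 -> q3 -> q3


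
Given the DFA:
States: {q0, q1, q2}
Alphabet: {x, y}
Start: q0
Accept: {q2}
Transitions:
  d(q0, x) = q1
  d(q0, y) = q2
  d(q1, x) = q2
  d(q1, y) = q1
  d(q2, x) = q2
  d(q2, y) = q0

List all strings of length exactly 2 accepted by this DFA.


All strings of length 2: 4 total
Accepted: 2

"xx", "yx"


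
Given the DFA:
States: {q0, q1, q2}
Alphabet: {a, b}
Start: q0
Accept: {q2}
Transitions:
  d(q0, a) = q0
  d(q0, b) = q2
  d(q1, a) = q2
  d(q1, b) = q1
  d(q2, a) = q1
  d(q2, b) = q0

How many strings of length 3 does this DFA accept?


Enumerating all length-3 strings:
  "aaa" -> q0 [reject]
  "aab" -> q2 [accept]
  "aba" -> q1 [reject]
  "abb" -> q0 [reject]
  "baa" -> q2 [accept]
  "bab" -> q1 [reject]
  "bba" -> q0 [reject]
  "bbb" -> q2 [accept]

3 out of 8


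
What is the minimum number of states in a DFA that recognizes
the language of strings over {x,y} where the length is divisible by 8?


States track (length) mod 8.
Need 8 states: one per remainder 0..7; accept = remainder 0.

8


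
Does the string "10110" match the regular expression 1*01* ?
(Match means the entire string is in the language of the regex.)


|string| = 5; first = '1'; last = '0'

No, "10110" does not match 1*01*


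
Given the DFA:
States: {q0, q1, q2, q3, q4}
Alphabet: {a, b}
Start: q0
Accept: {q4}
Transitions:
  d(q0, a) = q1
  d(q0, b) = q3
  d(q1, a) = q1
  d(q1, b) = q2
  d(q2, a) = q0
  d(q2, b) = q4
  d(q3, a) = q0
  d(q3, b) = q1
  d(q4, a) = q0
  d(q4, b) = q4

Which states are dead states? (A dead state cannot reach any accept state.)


Forward reachability from each state:
  q0 -> reaches accept state q4 (live)
  q1 -> reaches accept state q4 (live)
  q2 -> reaches accept state q4 (live)
  q3 -> reaches accept state q4 (live)
  q4 -> reaches accept state q4 (live)

None (all states can reach an accept state)


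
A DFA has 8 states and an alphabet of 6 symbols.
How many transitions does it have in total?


Each state has exactly one transition per symbol.
8 * 6 = 48

48


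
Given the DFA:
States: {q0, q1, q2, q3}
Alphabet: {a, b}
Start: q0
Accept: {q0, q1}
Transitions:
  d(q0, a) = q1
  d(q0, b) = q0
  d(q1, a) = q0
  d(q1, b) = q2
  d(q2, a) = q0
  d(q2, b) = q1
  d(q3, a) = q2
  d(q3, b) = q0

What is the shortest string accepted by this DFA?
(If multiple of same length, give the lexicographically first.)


BFS by string length (lex-first path to each state shown):
  len 0: q0<-""
Found accept state at length 0.

"" (empty string)


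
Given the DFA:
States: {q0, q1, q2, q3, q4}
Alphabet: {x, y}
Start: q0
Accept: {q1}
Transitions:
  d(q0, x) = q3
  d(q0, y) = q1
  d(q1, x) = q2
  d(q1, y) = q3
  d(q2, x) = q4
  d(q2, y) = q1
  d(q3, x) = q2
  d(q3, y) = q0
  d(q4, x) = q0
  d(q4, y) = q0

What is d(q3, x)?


Looking up transition d(q3, x)

q2


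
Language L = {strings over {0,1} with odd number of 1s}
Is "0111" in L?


count('1') = 3; 3 mod 2 = 1

Yes, "0111" is in L


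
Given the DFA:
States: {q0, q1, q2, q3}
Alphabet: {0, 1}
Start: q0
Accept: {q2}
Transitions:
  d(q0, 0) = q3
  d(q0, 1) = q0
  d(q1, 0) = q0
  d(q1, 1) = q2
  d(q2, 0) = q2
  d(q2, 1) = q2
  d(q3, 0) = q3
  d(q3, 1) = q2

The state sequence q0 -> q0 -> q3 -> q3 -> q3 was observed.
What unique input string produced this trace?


Trace back each transition to find the symbol:
  q0 --[1]--> q0
  q0 --[0]--> q3
  q3 --[0]--> q3
  q3 --[0]--> q3

"1000"


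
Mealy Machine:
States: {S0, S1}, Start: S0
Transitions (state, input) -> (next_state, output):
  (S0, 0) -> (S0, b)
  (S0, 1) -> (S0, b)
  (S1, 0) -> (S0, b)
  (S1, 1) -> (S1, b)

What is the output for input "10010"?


Step-by-step:
  (S0, 1) -> (S0, b)
  (S0, 0) -> (S0, b)
  (S0, 0) -> (S0, b)
  (S0, 1) -> (S0, b)
  (S0, 0) -> (S0, b)

"bbbbb"


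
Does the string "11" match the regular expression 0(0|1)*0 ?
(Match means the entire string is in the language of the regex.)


|string| = 2; first = '1'; last = '1'

No, "11" does not match 0(0|1)*0


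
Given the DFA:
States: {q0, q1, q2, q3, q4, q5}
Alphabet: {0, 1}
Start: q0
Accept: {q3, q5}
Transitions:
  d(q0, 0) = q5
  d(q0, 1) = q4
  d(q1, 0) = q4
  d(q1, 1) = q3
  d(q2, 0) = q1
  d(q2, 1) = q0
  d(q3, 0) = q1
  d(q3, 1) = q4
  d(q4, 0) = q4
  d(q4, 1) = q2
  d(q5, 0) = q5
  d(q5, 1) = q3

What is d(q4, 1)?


Looking up transition d(q4, 1)

q2


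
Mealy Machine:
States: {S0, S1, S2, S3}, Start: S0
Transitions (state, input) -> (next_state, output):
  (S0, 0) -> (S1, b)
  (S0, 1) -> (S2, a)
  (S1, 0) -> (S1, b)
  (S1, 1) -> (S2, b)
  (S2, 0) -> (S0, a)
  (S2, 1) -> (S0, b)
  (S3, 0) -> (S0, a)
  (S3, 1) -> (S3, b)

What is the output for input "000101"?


Step-by-step:
  (S0, 0) -> (S1, b)
  (S1, 0) -> (S1, b)
  (S1, 0) -> (S1, b)
  (S1, 1) -> (S2, b)
  (S2, 0) -> (S0, a)
  (S0, 1) -> (S2, a)

"bbbbaa"


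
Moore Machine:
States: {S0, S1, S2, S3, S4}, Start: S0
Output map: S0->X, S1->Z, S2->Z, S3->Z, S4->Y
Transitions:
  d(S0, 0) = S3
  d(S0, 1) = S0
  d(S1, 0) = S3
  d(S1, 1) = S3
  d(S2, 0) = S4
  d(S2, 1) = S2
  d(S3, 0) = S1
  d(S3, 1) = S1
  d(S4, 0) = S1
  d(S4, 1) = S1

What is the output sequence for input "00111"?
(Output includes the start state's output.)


Start: S0 (output X)
  --0--> S3 (output Z)
  --0--> S1 (output Z)
  --1--> S3 (output Z)
  --1--> S1 (output Z)
  --1--> S3 (output Z)

"XZZZZZ"


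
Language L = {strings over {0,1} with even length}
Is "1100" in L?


length = 4; 4 mod 2 = 0

Yes, "1100" is in L


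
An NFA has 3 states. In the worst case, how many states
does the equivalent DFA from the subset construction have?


Subset construction: one DFA state per subset of NFA states.
2^3 = 8

8


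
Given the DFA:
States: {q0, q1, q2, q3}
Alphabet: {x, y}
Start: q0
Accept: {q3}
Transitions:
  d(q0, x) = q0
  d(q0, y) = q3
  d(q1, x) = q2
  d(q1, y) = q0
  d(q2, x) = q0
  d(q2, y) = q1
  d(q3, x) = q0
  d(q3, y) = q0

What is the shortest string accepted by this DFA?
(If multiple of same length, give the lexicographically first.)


BFS by string length (lex-first path to each state shown):
  len 0: q0<-""
  len 1: q0<-"x", q3<-"y"
Found accept state at length 1.

"y"


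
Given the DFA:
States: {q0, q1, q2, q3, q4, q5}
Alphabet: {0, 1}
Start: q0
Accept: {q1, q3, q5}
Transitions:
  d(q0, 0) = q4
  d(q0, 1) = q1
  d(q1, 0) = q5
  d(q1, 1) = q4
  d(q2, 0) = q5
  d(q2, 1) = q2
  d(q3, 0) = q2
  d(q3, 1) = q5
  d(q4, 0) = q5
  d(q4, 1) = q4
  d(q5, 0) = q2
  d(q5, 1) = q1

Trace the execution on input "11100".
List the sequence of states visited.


Input: 11100
d(q0, 1) = q1
d(q1, 1) = q4
d(q4, 1) = q4
d(q4, 0) = q5
d(q5, 0) = q2


q0 -> q1 -> q4 -> q4 -> q5 -> q2


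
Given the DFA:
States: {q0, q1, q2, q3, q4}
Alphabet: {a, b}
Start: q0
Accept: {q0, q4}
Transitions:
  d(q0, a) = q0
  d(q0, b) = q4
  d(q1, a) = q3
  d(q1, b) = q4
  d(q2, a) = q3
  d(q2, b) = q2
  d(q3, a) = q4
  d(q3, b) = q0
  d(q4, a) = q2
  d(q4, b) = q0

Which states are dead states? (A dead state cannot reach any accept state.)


Forward reachability from each state:
  q0 -> reaches accept state q0 (live)
  q1 -> reaches accept state q0 (live)
  q2 -> reaches accept state q0 (live)
  q3 -> reaches accept state q0 (live)
  q4 -> reaches accept state q0 (live)

None (all states can reach an accept state)


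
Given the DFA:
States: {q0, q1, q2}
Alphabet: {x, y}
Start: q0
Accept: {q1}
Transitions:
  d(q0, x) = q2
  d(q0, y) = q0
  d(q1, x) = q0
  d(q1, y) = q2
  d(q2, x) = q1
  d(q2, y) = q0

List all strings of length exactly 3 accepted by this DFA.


All strings of length 3: 8 total
Accepted: 1

"yxx"


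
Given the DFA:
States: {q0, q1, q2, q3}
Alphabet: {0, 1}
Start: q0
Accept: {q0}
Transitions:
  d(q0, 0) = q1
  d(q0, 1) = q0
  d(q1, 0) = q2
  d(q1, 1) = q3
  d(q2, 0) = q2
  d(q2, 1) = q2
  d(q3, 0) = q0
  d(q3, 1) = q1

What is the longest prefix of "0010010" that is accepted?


Run the DFA, marking each prefix where the state is accepting:
  "" -> q0 [accept]
  "0" -> q1 [reject]
  "00" -> q2 [reject]
  "001" -> q2 [reject]
  "0010" -> q2 [reject]
  "00100" -> q2 [reject]
  "001001" -> q2 [reject]
  "0010010" -> q2 [reject]

""


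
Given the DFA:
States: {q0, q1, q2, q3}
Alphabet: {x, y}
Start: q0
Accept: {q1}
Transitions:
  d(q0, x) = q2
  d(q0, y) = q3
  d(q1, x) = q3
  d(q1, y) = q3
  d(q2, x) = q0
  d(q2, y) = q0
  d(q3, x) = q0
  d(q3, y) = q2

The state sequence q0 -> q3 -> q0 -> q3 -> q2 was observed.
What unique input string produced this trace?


Trace back each transition to find the symbol:
  q0 --[y]--> q3
  q3 --[x]--> q0
  q0 --[y]--> q3
  q3 --[y]--> q2

"yxyy"


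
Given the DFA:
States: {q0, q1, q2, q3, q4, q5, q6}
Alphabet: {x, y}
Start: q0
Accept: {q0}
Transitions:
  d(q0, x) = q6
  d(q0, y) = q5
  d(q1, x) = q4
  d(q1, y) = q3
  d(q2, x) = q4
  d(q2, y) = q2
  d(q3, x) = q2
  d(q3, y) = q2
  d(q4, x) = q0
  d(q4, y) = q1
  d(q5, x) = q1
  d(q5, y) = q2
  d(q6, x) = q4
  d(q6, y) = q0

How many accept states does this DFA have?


Accept states listed: {q0}
Counting: q0(1)

1


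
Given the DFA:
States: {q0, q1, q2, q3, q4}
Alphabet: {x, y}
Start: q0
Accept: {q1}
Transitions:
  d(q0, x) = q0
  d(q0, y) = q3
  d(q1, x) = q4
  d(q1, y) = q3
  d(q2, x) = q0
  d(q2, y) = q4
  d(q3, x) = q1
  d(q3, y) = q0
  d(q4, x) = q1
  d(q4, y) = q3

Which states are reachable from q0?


BFS from q0:
  layer 0: {q0}
  layer 1: {q3}
  layer 2: {q1}
  layer 3: {q4}

{q0, q1, q3, q4}


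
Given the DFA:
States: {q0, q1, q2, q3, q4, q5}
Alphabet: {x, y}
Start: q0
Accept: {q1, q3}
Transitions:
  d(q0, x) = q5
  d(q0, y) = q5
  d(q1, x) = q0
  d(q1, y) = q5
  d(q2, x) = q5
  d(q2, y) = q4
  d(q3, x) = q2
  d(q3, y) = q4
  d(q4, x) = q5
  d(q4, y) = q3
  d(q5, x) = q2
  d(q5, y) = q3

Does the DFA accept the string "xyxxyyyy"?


Trace: q0 -> q5 -> q3 -> q2 -> q5 -> q3 -> q4 -> q3 -> q4
Final state: q4
Accept states: {q1, q3}

No, rejected (final state q4 is not an accept state)


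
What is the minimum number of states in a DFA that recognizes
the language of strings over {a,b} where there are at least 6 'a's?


States: count = 0, 1, ..., 5, and a final '>= 6' state.
Total: 6 + 1 = 7. Accept = '>= 6' state.

7


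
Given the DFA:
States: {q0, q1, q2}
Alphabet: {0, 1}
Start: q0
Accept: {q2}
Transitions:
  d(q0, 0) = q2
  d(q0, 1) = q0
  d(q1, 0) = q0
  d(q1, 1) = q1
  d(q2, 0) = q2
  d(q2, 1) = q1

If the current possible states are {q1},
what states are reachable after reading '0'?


Apply transition on '0' from each current state:
  d(q1, 0) = q0

{q0}


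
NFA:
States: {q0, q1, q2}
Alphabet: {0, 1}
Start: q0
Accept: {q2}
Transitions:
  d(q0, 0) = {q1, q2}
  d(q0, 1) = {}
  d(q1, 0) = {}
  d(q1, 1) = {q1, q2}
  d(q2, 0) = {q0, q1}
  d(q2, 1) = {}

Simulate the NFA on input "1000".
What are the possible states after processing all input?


Start: {q0}
  --1--> {}
  --0--> {}
  --0--> {}
  --0--> {}

{} (empty set, no valid transitions)


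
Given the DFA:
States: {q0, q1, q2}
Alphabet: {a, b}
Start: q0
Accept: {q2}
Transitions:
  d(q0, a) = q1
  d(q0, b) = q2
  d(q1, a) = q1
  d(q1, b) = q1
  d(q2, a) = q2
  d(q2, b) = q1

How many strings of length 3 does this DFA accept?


Enumerating all length-3 strings:
  "aaa" -> q1 [reject]
  "aab" -> q1 [reject]
  "aba" -> q1 [reject]
  "abb" -> q1 [reject]
  "baa" -> q2 [accept]
  "bab" -> q1 [reject]
  "bba" -> q1 [reject]
  "bbb" -> q1 [reject]

1 out of 8


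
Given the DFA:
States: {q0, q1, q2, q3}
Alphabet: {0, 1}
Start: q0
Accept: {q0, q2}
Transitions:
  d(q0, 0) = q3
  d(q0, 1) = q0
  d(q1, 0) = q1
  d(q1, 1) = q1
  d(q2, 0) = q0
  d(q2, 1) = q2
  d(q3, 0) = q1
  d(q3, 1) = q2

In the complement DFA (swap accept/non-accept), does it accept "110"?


Trace: q0 -> q0 -> q0 -> q3
Final: q3
Original accept: {q0, q2}
Complement: q3 is not in original accept

Yes, complement accepts (original rejects)


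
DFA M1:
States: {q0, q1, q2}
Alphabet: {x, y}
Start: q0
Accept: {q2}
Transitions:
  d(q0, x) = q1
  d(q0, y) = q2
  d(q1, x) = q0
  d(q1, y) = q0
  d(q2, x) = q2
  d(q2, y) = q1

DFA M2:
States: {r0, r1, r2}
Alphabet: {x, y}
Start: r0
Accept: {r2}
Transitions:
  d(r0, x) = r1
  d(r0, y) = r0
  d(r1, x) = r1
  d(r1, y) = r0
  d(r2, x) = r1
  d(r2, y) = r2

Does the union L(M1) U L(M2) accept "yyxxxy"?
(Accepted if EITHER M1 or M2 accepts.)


M1: final=q2 accepted=True
M2: final=r0 accepted=False

Yes, union accepts


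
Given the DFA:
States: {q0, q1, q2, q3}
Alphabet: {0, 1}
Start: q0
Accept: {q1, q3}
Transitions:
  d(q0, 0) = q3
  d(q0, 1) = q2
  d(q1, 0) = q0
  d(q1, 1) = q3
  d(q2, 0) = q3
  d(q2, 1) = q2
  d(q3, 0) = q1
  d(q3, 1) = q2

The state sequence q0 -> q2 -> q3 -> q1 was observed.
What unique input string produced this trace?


Trace back each transition to find the symbol:
  q0 --[1]--> q2
  q2 --[0]--> q3
  q3 --[0]--> q1

"100"


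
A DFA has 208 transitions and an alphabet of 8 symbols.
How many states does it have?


Each state has exactly one transition per symbol.
states = transitions / |alphabet| = 208 / 8 = 26

26


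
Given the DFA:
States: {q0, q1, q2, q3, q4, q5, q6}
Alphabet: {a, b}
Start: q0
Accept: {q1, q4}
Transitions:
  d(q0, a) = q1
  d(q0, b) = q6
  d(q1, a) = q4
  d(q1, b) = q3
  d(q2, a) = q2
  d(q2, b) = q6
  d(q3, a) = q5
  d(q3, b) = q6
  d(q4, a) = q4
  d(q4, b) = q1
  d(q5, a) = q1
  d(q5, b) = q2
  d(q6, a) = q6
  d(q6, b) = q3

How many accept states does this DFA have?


Accept states listed: {q1, q4}
Counting: q1(1) q4(2)

2


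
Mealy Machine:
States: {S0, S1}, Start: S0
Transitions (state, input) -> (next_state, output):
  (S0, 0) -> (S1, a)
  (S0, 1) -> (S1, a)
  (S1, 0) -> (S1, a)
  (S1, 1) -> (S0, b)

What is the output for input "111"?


Step-by-step:
  (S0, 1) -> (S1, a)
  (S1, 1) -> (S0, b)
  (S0, 1) -> (S1, a)

"aba"


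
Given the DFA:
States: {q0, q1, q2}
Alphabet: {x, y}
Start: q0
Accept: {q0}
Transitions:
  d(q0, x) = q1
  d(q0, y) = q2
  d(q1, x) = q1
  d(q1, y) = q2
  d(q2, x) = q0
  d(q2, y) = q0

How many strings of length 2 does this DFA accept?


Enumerating all length-2 strings:
  "xx" -> q1 [reject]
  "xy" -> q2 [reject]
  "yx" -> q0 [accept]
  "yy" -> q0 [accept]

2 out of 4


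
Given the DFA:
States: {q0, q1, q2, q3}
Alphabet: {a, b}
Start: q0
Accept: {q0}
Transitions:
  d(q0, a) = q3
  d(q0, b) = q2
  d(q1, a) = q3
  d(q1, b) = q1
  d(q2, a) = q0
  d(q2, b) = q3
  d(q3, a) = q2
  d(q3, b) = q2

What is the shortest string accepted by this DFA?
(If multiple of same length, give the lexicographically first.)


BFS by string length (lex-first path to each state shown):
  len 0: q0<-""
Found accept state at length 0.

"" (empty string)


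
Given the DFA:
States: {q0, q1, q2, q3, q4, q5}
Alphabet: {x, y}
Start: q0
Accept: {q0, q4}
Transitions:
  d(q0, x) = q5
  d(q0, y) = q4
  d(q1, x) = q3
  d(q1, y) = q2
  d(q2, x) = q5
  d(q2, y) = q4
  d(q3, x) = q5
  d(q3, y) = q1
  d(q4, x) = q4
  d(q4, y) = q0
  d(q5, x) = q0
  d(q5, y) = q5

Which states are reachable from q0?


BFS from q0:
  layer 0: {q0}
  layer 1: {q4, q5}

{q0, q4, q5}


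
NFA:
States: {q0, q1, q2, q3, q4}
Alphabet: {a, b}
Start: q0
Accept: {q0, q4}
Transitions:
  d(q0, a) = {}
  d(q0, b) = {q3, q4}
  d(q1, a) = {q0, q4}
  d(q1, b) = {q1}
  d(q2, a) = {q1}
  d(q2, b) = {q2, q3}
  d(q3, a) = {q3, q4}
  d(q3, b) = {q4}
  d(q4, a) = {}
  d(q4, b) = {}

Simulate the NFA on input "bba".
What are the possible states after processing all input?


Start: {q0}
  --b--> {q3, q4}
  --b--> {q4}
  --a--> {}

{} (empty set, no valid transitions)


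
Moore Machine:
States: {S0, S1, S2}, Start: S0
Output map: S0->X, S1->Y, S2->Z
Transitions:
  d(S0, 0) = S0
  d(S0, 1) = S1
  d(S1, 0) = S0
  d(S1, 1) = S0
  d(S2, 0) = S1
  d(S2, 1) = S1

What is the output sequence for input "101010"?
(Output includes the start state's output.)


Start: S0 (output X)
  --1--> S1 (output Y)
  --0--> S0 (output X)
  --1--> S1 (output Y)
  --0--> S0 (output X)
  --1--> S1 (output Y)
  --0--> S0 (output X)

"XYXYXYX"


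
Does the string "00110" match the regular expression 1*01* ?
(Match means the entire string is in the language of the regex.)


|string| = 5; first = '0'; last = '0'

No, "00110" does not match 1*01*


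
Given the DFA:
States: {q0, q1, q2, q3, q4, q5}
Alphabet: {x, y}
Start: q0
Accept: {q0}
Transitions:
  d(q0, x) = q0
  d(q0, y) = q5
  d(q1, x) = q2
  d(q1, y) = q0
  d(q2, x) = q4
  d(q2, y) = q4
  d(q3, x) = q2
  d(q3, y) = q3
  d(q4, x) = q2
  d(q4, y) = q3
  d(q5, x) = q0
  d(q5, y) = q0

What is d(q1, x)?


Looking up transition d(q1, x)

q2


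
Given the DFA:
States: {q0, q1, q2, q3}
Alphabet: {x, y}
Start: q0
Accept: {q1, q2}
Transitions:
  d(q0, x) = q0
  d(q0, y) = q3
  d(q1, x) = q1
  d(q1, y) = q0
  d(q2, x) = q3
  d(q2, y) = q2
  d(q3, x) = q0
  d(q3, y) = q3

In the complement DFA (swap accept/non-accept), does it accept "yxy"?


Trace: q0 -> q3 -> q0 -> q3
Final: q3
Original accept: {q1, q2}
Complement: q3 is not in original accept

Yes, complement accepts (original rejects)


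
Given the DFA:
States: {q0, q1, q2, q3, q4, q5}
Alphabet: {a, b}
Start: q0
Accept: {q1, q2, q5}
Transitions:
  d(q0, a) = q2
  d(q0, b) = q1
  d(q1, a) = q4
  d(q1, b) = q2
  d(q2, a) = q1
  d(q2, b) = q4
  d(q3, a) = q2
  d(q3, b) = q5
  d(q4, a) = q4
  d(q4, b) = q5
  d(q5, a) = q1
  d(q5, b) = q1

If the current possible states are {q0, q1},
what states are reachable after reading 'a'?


Apply transition on 'a' from each current state:
  d(q0, a) = q2
  d(q1, a) = q4

{q2, q4}


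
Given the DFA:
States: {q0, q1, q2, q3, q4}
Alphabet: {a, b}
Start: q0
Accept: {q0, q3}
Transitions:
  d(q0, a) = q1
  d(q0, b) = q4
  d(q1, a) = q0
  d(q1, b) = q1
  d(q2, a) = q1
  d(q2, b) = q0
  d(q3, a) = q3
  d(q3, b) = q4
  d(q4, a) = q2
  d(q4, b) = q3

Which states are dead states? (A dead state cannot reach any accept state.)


Forward reachability from each state:
  q0 -> reaches accept state q0 (live)
  q1 -> reaches accept state q0 (live)
  q2 -> reaches accept state q0 (live)
  q3 -> reaches accept state q0 (live)
  q4 -> reaches accept state q0 (live)

None (all states can reach an accept state)


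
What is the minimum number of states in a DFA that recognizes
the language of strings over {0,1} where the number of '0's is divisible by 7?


States track (count of '0') mod 7.
Need 7 states: one per remainder 0..6; accept = remainder 0.

7


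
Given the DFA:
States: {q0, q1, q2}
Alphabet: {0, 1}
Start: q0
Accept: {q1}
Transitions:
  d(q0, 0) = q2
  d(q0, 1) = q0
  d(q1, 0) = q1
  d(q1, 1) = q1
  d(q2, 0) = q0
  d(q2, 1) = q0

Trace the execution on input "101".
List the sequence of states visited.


Input: 101
d(q0, 1) = q0
d(q0, 0) = q2
d(q2, 1) = q0


q0 -> q0 -> q2 -> q0


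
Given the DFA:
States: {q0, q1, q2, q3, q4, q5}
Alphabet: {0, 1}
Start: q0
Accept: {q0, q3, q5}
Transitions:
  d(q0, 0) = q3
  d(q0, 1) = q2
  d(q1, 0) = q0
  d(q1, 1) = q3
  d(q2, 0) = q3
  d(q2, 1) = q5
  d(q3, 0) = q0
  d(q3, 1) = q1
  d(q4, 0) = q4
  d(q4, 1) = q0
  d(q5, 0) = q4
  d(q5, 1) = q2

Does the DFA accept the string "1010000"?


Trace: q0 -> q2 -> q3 -> q1 -> q0 -> q3 -> q0 -> q3
Final state: q3
Accept states: {q0, q3, q5}

Yes, accepted (final state q3 is an accept state)


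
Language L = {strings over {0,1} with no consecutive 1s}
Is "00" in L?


'11' does not occur

Yes, "00" is in L


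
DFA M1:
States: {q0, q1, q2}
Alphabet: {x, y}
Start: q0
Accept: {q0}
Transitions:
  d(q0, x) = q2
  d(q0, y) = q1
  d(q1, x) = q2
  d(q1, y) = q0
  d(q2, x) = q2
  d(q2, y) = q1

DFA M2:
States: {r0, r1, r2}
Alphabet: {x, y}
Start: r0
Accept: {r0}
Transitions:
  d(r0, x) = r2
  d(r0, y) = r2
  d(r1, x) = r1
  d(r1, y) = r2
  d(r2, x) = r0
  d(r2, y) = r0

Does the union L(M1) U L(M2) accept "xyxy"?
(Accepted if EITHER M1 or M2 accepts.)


M1: final=q1 accepted=False
M2: final=r0 accepted=True

Yes, union accepts


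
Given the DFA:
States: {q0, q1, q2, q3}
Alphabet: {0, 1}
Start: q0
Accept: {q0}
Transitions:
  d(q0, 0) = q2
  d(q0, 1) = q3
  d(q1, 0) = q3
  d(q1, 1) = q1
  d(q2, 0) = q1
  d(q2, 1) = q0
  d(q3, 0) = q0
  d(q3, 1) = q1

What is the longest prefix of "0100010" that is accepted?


Run the DFA, marking each prefix where the state is accepting:
  "" -> q0 [accept]
  "0" -> q2 [reject]
  "01" -> q0 [accept]
  "010" -> q2 [reject]
  "0100" -> q1 [reject]
  "01000" -> q3 [reject]
  "010001" -> q1 [reject]
  "0100010" -> q3 [reject]

"01"


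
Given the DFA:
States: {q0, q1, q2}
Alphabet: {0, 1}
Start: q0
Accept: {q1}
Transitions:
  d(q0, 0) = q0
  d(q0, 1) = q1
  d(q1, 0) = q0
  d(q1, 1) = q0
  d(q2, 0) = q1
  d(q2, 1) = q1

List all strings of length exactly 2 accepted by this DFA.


All strings of length 2: 4 total
Accepted: 1

"01"


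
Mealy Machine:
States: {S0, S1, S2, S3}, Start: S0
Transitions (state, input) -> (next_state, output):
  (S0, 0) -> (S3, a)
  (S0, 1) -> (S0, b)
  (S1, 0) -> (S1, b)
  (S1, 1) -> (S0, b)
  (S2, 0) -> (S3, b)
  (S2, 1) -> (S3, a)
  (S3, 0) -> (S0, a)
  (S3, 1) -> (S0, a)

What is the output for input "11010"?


Step-by-step:
  (S0, 1) -> (S0, b)
  (S0, 1) -> (S0, b)
  (S0, 0) -> (S3, a)
  (S3, 1) -> (S0, a)
  (S0, 0) -> (S3, a)

"bbaaa"


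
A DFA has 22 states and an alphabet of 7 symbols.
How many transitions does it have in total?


Each state has exactly one transition per symbol.
22 * 7 = 154

154


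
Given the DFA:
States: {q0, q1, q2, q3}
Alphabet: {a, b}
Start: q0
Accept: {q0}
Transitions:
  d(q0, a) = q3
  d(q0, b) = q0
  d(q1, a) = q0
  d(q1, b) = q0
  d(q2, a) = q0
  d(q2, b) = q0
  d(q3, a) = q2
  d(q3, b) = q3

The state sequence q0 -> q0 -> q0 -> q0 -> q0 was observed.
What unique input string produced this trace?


Trace back each transition to find the symbol:
  q0 --[b]--> q0
  q0 --[b]--> q0
  q0 --[b]--> q0
  q0 --[b]--> q0

"bbbb"


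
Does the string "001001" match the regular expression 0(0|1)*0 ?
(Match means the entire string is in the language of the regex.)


|string| = 6; first = '0'; last = '1'

No, "001001" does not match 0(0|1)*0


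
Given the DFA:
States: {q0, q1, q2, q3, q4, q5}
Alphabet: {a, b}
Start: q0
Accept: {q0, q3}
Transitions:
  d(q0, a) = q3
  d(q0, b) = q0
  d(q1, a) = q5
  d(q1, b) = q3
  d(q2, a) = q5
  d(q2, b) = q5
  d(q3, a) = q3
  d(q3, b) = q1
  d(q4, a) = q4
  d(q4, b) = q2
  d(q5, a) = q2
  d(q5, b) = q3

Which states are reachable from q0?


BFS from q0:
  layer 0: {q0}
  layer 1: {q3}
  layer 2: {q1}
  layer 3: {q5}
  layer 4: {q2}

{q0, q1, q2, q3, q5}


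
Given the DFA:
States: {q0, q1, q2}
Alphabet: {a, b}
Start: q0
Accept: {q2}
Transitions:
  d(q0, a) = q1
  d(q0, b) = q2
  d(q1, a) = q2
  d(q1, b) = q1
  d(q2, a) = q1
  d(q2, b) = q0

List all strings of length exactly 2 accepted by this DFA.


All strings of length 2: 4 total
Accepted: 1

"aa"


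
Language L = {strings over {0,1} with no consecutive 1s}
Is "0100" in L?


'11' does not occur

Yes, "0100" is in L


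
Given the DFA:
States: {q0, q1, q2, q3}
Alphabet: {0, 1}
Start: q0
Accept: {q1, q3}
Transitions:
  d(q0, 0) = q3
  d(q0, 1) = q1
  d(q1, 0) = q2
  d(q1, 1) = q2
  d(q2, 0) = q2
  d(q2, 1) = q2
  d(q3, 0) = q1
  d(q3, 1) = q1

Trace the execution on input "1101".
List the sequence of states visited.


Input: 1101
d(q0, 1) = q1
d(q1, 1) = q2
d(q2, 0) = q2
d(q2, 1) = q2


q0 -> q1 -> q2 -> q2 -> q2


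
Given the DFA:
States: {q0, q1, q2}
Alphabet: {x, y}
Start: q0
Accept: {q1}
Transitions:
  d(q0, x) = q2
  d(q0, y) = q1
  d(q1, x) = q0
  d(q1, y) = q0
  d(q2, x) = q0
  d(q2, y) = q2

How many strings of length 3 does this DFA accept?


Enumerating all length-3 strings:
  "xxx" -> q2 [reject]
  "xxy" -> q1 [accept]
  "xyx" -> q0 [reject]
  "xyy" -> q2 [reject]
  "yxx" -> q2 [reject]
  "yxy" -> q1 [accept]
  "yyx" -> q2 [reject]
  "yyy" -> q1 [accept]

3 out of 8


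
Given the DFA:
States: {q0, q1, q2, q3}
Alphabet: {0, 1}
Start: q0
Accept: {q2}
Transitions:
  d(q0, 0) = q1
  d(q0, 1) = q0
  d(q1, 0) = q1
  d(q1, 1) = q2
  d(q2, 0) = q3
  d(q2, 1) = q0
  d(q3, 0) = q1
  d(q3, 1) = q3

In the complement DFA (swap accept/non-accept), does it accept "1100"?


Trace: q0 -> q0 -> q0 -> q1 -> q1
Final: q1
Original accept: {q2}
Complement: q1 is not in original accept

Yes, complement accepts (original rejects)


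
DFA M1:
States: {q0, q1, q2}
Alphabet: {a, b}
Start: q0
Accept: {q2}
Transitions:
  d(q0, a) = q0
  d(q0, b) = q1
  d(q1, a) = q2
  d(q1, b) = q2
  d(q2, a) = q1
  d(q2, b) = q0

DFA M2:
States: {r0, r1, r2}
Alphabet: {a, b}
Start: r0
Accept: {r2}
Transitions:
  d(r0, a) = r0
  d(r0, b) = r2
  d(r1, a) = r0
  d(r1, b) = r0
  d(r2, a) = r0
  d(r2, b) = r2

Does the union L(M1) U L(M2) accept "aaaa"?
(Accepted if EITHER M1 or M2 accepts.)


M1: final=q0 accepted=False
M2: final=r0 accepted=False

No, union rejects (neither accepts)


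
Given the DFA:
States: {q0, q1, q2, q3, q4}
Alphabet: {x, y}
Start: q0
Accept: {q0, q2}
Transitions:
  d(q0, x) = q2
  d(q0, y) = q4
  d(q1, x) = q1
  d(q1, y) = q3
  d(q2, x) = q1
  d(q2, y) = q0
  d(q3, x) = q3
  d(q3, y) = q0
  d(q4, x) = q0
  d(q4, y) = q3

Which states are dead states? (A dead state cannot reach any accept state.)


Forward reachability from each state:
  q0 -> reaches accept state q0 (live)
  q1 -> reaches accept state q0 (live)
  q2 -> reaches accept state q0 (live)
  q3 -> reaches accept state q0 (live)
  q4 -> reaches accept state q0 (live)

None (all states can reach an accept state)


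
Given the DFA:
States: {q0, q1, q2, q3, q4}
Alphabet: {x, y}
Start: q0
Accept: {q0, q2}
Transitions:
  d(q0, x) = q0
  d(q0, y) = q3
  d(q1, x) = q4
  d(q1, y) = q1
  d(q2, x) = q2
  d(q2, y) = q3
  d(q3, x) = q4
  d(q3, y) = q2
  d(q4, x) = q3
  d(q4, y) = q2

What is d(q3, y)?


Looking up transition d(q3, y)

q2


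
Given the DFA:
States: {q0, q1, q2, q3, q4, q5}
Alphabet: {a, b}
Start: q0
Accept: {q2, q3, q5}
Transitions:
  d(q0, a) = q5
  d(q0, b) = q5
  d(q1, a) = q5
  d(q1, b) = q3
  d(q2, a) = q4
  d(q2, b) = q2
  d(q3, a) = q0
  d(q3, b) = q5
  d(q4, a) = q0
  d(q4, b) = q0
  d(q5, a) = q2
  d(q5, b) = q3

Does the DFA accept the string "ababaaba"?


Trace: q0 -> q5 -> q3 -> q0 -> q5 -> q2 -> q4 -> q0 -> q5
Final state: q5
Accept states: {q2, q3, q5}

Yes, accepted (final state q5 is an accept state)


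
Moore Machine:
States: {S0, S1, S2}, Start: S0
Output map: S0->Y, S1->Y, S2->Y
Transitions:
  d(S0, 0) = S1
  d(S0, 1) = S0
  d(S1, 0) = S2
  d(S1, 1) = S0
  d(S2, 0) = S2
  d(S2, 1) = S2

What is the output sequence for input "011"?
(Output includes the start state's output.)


Start: S0 (output Y)
  --0--> S1 (output Y)
  --1--> S0 (output Y)
  --1--> S0 (output Y)

"YYYY"


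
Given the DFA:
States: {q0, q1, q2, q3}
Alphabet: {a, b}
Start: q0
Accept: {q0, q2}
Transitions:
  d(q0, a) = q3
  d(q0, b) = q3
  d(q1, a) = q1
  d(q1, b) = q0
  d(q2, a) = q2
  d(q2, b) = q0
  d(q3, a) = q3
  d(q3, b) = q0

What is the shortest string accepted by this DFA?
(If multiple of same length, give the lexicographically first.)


BFS by string length (lex-first path to each state shown):
  len 0: q0<-""
Found accept state at length 0.

"" (empty string)


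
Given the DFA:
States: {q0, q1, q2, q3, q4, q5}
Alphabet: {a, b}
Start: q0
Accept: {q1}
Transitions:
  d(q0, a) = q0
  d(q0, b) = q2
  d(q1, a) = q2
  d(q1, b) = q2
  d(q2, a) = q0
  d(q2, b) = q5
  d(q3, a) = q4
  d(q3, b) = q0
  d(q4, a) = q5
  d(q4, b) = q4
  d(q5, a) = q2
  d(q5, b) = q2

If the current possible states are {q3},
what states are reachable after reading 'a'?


Apply transition on 'a' from each current state:
  d(q3, a) = q4

{q4}


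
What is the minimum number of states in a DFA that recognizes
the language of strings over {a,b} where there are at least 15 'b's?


States: count = 0, 1, ..., 14, and a final '>= 15' state.
Total: 15 + 1 = 16. Accept = '>= 15' state.

16
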